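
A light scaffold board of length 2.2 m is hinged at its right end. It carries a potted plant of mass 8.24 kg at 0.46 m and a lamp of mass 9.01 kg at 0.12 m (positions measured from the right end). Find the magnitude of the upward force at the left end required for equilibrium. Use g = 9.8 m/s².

F ≈ 21.7 N

Take moments about the right end.
Potted plant: 8.24 × 9.8 = 80.75 N down at 0.46 m → arm 0.46 m, τ = 80.75 × 0.46 = 37.15 N·m counterclockwise.
Lamp: 9.01 × 9.8 = 88.3 N down at 0.12 m → arm 0.12 m, τ = 88.3 × 0.12 = 10.6 N·m counterclockwise.
Net moment of the loads = 47.75 N·m counterclockwise.
The upward force F acts at the left end, arm 2.2 m, giving F × 2.2 clockwise.
Στ = 0 ⇒ F × 2.2 = 47.75 ⇒ F = 47.75 / 2.2 = 21.7 N.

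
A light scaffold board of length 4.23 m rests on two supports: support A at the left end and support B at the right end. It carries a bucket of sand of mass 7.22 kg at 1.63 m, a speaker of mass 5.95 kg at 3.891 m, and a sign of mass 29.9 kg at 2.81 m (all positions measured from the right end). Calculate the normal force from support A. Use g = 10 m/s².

R_A ≈ 281 N

Sum moments about support B (its reaction then has zero moment arm).
Bucket of sand: 7.22 × 10 = 72.2 N down at 1.63 m → arm 1.63 m, τ = 72.2 × 1.63 = 117.7 N·m counterclockwise.
Speaker: 5.95 × 10 = 59.5 N down at 3.891 m → arm 3.891 m, τ = 59.5 × 3.891 = 231.5 N·m counterclockwise.
Sign: 29.9 × 10 = 299 N down at 2.81 m → arm 2.81 m, τ = 299 × 2.81 = 840.2 N·m counterclockwise.
Net load moment about support B = 1189 N·m counterclockwise.
Reaction R at support A is upward at 4.23 m, arm 4.23 m → moment R × 4.23 clockwise.
Balancing moments: R × 4.23 = 1189, giving R = 281 N.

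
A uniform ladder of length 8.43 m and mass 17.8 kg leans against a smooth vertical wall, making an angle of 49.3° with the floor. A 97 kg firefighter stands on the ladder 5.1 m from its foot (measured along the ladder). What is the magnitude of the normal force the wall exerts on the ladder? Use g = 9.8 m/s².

Taking torques about the foot of the ladder:
Ladder weight 17.8×9.8 = 174.4 N acts at 4.215 m along the ladder; its horizontal arm is 4.215·cos49.3° = 2.749 m → τ = 479.4 N·m clockwise.
Firefighter: 97×9.8 = 950.6 N at 5.1 m → arm 3.326 m → τ = 3162 N·m clockwise.
Wall normal N acts horizontally at the top; its moment arm is the height L sinθ = 8.43·sin49.3° = 6.391 m, counterclockwise.
Στ = 0 ⇒ N × 6.391 = 3641 ⇒ N = 570 N.

N_wall ≈ 570 N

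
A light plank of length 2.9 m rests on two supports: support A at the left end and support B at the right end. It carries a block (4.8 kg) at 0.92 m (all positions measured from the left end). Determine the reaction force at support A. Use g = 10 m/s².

Choose support B as the axis so its reaction then has zero moment arm.
Block: 4.8 × 10 = 48 N down at 0.92 m → arm 1.98 m, τ = 48 × 1.98 = 95.04 N·m counterclockwise.
Net load moment about support B = 95.04 N·m counterclockwise.
Reaction R at support A is upward at 0 m, arm 2.9 m → moment R × 2.9 clockwise.
Στ = 0 ⇒ R × 2.9 = 95.04 ⇒ R = 32.8 N.

R_A ≈ 32.8 N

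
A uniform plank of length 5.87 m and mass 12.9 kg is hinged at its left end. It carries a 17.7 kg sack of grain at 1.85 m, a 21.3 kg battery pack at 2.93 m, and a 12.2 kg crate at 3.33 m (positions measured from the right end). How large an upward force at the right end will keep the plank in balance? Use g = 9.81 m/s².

F ≈ 339 N

Take moments about the left end.
Beam weight: 12.9 × 9.81 = 126.5 N down at 2.935 m → arm 2.935 m, τ = 126.5 × 2.935 = 371.3 N·m clockwise.
Sack of grain: 17.7 × 9.81 = 173.6 N down at 1.85 m → arm 4.02 m, τ = 173.6 × 4.02 = 697.9 N·m clockwise.
Battery pack: 21.3 × 9.81 = 209 N down at 2.93 m → arm 2.94 m, τ = 209 × 2.94 = 614.5 N·m clockwise.
Crate: 12.2 × 9.81 = 119.7 N down at 3.33 m → arm 2.54 m, τ = 119.7 × 2.54 = 304 N·m clockwise.
Net moment of the loads = 1988 N·m clockwise.
The upward force F acts at the right end, arm 5.87 m, giving F × 5.87 counterclockwise.
Balancing moments: F × 5.87 = 1988, giving F = 1988 / 5.87 = 339 N.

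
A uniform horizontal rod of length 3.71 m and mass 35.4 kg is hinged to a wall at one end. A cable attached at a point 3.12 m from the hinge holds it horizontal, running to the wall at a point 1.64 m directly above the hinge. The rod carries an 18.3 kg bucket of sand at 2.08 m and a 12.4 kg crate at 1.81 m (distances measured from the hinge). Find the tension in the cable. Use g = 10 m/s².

T ≈ 869 N

About the hinge:
Beam weight: 35.4 × 10 = 354 N down at 1.855 m → arm 1.855 m, τ = 354 × 1.855 = 656.7 N·m clockwise.
Bucket of sand: 18.3 × 10 = 183 N down at 2.08 m → arm 2.08 m, τ = 183 × 2.08 = 380.6 N·m clockwise.
Crate: 12.4 × 10 = 124 N down at 1.81 m → arm 1.81 m, τ = 124 × 1.81 = 224.4 N·m clockwise.
Total clockwise load moment = 1262 N·m.
The cable tension T acts at 3.12 m; only its component perpendicular to the rod, T sinθ, produces torque. sinθ = h/√(h²+d²) = 1.64/√(1.64²+3.12²) = 0.4653.
Setting net torque to zero: T × 3.12 × 0.4653 = 1262 → T = 1262 / 1.452 = 869 N.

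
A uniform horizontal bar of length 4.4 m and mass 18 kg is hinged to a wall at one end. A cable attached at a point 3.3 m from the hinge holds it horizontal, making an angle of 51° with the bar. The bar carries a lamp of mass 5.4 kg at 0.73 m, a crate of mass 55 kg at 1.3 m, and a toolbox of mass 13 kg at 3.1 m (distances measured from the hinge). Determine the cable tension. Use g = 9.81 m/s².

About the hinge:
Beam weight: 18 × 9.81 = 176.6 N down at 2.2 m → arm 2.2 m, τ = 176.6 × 2.2 = 388.5 N·m clockwise.
Lamp: 5.4 × 9.81 = 52.97 N down at 0.73 m → arm 0.73 m, τ = 52.97 × 0.73 = 38.67 N·m clockwise.
Crate: 55 × 9.81 = 539.6 N down at 1.3 m → arm 1.3 m, τ = 539.6 × 1.3 = 701.5 N·m clockwise.
Toolbox: 13 × 9.81 = 127.5 N down at 3.1 m → arm 3.1 m, τ = 127.5 × 3.1 = 395.2 N·m clockwise.
Total clockwise load moment = 1524 N·m.
The cable tension T acts at 3.3 m; only its component perpendicular to the bar, T sinθ, produces torque. sin 51° = 0.7771.
For rotational equilibrium, T × 3.3 × 0.7771 = 1524, so T = 1524 / 2.564 = 594 N.

T ≈ 594 N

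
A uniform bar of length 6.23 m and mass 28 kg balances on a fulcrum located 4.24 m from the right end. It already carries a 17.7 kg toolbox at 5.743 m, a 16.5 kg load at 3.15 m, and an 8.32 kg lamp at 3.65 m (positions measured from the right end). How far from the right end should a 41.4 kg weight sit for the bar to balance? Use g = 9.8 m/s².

Sum moments about the fulcrum (at 4.24 m from the right end) (the support reaction has zero arm there).
Beam weight: 28 × 9.8 = 274.4 N down at 3.115 m → arm 1.125 m, τ = 274.4 × 1.125 = 308.7 N·m clockwise.
Toolbox: 17.7 × 9.8 = 173.5 N down at 5.743 m → arm 1.503 m, τ = 173.5 × 1.503 = 260.8 N·m counterclockwise.
Load: 16.5 × 9.8 = 161.7 N down at 3.15 m → arm 1.09 m, τ = 161.7 × 1.09 = 176.3 N·m clockwise.
Lamp: 8.32 × 9.8 = 81.54 N down at 3.65 m → arm 0.59 m, τ = 81.54 × 0.59 = 48.11 N·m clockwise.
Net moment of existing loads = 272.3 N·m clockwise.
The weight weighs 41.4 × 9.8 = 405.7 N and must supply an equal counterclockwise moment, so its lever arm about the fulcrum is 272.3 / 405.7 = 0.671 m.
That puts it at 4.24 + 0.671 = 4.91 m from the right end.

x ≈ 4.91 m from the right end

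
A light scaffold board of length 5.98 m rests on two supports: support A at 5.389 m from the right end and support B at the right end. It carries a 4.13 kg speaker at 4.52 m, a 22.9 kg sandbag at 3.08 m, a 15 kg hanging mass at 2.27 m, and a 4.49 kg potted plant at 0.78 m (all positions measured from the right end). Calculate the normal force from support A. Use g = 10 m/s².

R_A ≈ 235 N

Choose support B as the axis so its reaction then has zero moment arm.
Speaker: 4.13 × 10 = 41.3 N down at 4.52 m → arm 4.52 m, τ = 41.3 × 4.52 = 186.7 N·m counterclockwise.
Sandbag: 22.9 × 10 = 229 N down at 3.08 m → arm 3.08 m, τ = 229 × 3.08 = 705.3 N·m counterclockwise.
Hanging mass: 15 × 10 = 150 N down at 2.27 m → arm 2.27 m, τ = 150 × 2.27 = 340.5 N·m counterclockwise.
Potted plant: 4.49 × 10 = 44.9 N down at 0.78 m → arm 0.78 m, τ = 44.9 × 0.78 = 35.02 N·m counterclockwise.
Net load moment about support B = 1268 N·m counterclockwise.
Reaction R at support A is upward at 5.389 m, arm 5.389 m → moment R × 5.389 clockwise.
For rotational equilibrium, R × 5.389 = 1268, so R = 235 N.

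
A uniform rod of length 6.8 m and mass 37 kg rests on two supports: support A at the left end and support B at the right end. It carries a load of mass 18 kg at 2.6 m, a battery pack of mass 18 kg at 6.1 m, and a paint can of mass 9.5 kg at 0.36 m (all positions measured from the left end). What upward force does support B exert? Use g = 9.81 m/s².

Taking torques about support A:
Beam weight: 37 × 9.81 = 363 N down at 3.4 m → arm 3.4 m, τ = 363 × 3.4 = 1234 N·m clockwise.
Load: 18 × 9.81 = 176.6 N down at 2.6 m → arm 2.6 m, τ = 176.6 × 2.6 = 459.2 N·m clockwise.
Battery pack: 18 × 9.81 = 176.6 N down at 6.1 m → arm 6.1 m, τ = 176.6 × 6.1 = 1077 N·m clockwise.
Paint can: 9.5 × 9.81 = 93.2 N down at 0.36 m → arm 0.36 m, τ = 93.2 × 0.36 = 33.55 N·m clockwise.
Net load moment about support A = 2804 N·m clockwise.
Reaction R at support B is upward at 6.8 m, arm 6.8 m → moment R × 6.8 counterclockwise.
Balancing moments: R × 6.8 = 2804, giving R = 412 N.

R_B ≈ 412 N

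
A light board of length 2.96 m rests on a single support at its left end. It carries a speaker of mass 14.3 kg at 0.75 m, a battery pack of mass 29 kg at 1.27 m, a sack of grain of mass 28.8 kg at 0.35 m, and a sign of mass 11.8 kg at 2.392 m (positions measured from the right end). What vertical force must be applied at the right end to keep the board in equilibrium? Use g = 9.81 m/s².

F ≈ 539 N

Take moments about the left end.
Speaker: 14.3 × 9.81 = 140.3 N down at 0.75 m → arm 2.21 m, τ = 140.3 × 2.21 = 310.1 N·m clockwise.
Battery pack: 29 × 9.81 = 284.5 N down at 1.27 m → arm 1.69 m, τ = 284.5 × 1.69 = 480.8 N·m clockwise.
Sack of grain: 28.8 × 9.81 = 282.5 N down at 0.35 m → arm 2.61 m, τ = 282.5 × 2.61 = 737.3 N·m clockwise.
Sign: 11.8 × 9.81 = 115.8 N down at 2.392 m → arm 0.568 m, τ = 115.8 × 0.568 = 65.77 N·m clockwise.
Net moment of the loads = 1594 N·m clockwise.
The upward force F acts at the right end, arm 2.96 m, giving F × 2.96 counterclockwise.
For rotational equilibrium, F × 2.96 = 1594, so F = 1594 / 2.96 = 539 N.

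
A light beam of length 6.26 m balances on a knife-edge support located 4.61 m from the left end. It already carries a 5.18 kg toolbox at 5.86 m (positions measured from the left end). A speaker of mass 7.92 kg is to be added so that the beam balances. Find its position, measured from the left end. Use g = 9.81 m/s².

About the knife-edge support (at 4.61 m from the left end):
Toolbox: 5.18 × 9.81 = 50.82 N down at 5.86 m → arm 1.25 m, τ = 50.82 × 1.25 = 63.52 N·m clockwise.
Net moment of existing loads = 63.52 N·m clockwise.
The speaker weighs 7.92 × 9.81 = 77.7 N and must supply an equal counterclockwise moment, so its lever arm about the knife-edge support is 63.52 / 77.7 = 0.818 m.
That puts it at 4.61 − 0.818 = 3.79 m from the left end.

x ≈ 3.79 m from the left end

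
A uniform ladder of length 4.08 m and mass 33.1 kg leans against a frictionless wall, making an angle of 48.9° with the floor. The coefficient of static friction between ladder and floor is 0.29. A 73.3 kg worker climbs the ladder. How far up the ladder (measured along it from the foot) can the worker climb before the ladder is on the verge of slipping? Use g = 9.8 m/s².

d ≈ 1.05 m

Choose the foot of the ladder as the axis so the floor normal and friction both act there and drop out.
Ladder weight 33.1×9.8 = 324.4 N acts at 2.04 m along the ladder; its horizontal arm is 2.04·cos48.9° = 1.341 m → τ = 435 N·m clockwise.
Worker weight 73.3×9.8 = 718.3 N at distance d → arm d·cos48.9° → τ = 718.3·d·0.6574 clockwise.
Wall normal N at the top has arm L sinθ = 3.075 m counterclockwise, so Στ = 0 gives N·3.075 = 435 + 472.2·d.
ΣFy = 0 ⇒ N_floor = 1043 N, so the maximum friction is μ_s·N_floor = 0.29×1043 = 302.5 N. ΣFx = 0 ⇒ N_wall = f, so at the slipping point N = 302.5 N.
Substituting: 302.5×3.075 = 435 + 472.2·d ⇒ d = (930.2 − 435) / 472.2 = 1.05 m.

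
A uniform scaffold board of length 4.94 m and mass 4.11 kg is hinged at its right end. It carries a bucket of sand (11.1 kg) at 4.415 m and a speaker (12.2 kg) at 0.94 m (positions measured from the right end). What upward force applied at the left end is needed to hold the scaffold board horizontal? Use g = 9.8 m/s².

About the right end:
Beam weight: 4.11 × 9.8 = 40.28 N down at 2.47 m → arm 2.47 m, τ = 40.28 × 2.47 = 99.49 N·m counterclockwise.
Bucket of sand: 11.1 × 9.8 = 108.8 N down at 4.415 m → arm 4.415 m, τ = 108.8 × 4.415 = 480.4 N·m counterclockwise.
Speaker: 12.2 × 9.8 = 119.6 N down at 0.94 m → arm 0.94 m, τ = 119.6 × 0.94 = 112.4 N·m counterclockwise.
Net moment of the loads = 692.3 N·m counterclockwise.
The upward force F acts at the left end, arm 4.94 m, giving F × 4.94 clockwise.
Setting net torque to zero: F × 4.94 = 692.3 → F = 692.3 / 4.94 = 140 N.

F ≈ 140 N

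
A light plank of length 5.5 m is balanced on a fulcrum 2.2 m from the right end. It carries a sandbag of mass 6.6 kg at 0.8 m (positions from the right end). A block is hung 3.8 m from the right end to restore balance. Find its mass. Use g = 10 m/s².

Taking torques about the fulcrum (at 2.2 m from the right end):
Sandbag: 6.6 × 10 = 66 N down at 0.8 m → arm 1.4 m, τ = 66 × 1.4 = 92.4 N·m clockwise.
Net moment of known loads = 92.4 N·m clockwise.
An unknown mass m at 3.8 m has arm 1.6 m; its moment is m·g·1.6 counterclockwise.
For rotational equilibrium, m × 10 × 1.6 = 92.4, so m = 92.4 / (10 × 1.6) = 5.78 kg.

m ≈ 5.78 kg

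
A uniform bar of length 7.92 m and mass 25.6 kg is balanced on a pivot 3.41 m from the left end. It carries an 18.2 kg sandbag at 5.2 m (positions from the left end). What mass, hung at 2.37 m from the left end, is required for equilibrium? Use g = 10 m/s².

m ≈ 44.9 kg

About the pivot (at 3.41 m from the left end):
Beam weight: 25.6 × 10 = 256 N down at 3.96 m → arm 0.55 m, τ = 256 × 0.55 = 140.8 N·m clockwise.
Sandbag: 18.2 × 10 = 182 N down at 5.2 m → arm 1.79 m, τ = 182 × 1.79 = 325.8 N·m clockwise.
Net moment of known loads = 466.6 N·m clockwise.
An unknown mass m at 2.37 m has arm 1.04 m; its moment is m·g·1.04 counterclockwise.
Στ = 0 ⇒ m × 10 × 1.04 = 466.6 ⇒ m = 466.6 / (10 × 1.04) = 44.9 kg.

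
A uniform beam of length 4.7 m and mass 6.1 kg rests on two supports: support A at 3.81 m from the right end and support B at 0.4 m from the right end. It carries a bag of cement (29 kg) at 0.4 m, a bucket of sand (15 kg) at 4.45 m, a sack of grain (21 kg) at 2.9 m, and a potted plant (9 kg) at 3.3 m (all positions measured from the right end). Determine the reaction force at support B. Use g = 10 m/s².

R_B ≈ 357 N

Taking torques about support A:
Beam weight: 6.1 × 10 = 61 N down at 2.35 m → arm 1.46 m, τ = 61 × 1.46 = 89.06 N·m clockwise.
Bag of cement: 29 × 10 = 290 N down at 0.4 m → arm 3.41 m, τ = 290 × 3.41 = 988.9 N·m clockwise.
Bucket of sand: 15 × 10 = 150 N down at 4.45 m → arm 0.64 m, τ = 150 × 0.64 = 96 N·m counterclockwise.
Sack of grain: 21 × 10 = 210 N down at 2.9 m → arm 0.91 m, τ = 210 × 0.91 = 191.1 N·m clockwise.
Potted plant: 9 × 10 = 90 N down at 3.3 m → arm 0.51 m, τ = 90 × 0.51 = 45.9 N·m clockwise.
Net load moment about support A = 1219 N·m clockwise.
Reaction R at support B is upward at 0.4 m, arm 3.41 m → moment R × 3.41 counterclockwise.
For rotational equilibrium, R × 3.41 = 1219, so R = 357 N.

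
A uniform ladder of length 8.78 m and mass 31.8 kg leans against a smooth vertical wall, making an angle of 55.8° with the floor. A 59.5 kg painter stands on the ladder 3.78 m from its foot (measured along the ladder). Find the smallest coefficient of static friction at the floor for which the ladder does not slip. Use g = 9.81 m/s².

About the foot of the ladder:
Ladder weight 31.8×9.81 = 312 N acts at 4.39 m along the ladder; its horizontal arm is 4.39·cos55.8° = 2.468 m → τ = 770 N·m clockwise.
Painter: 59.5×9.81 = 583.7 N at 3.78 m → arm 2.125 m → τ = 1240 N·m clockwise.
Wall normal N acts horizontally at the top; its moment arm is the height L sinθ = 8.78·sin55.8° = 7.262 m, counterclockwise.
Setting net torque to zero: N × 7.262 = 2010 → N = 276.8 N.
ΣFx = 0 ⇒ f = N_wall = 276.8 N. ΣFy = 0 ⇒ N_floor = 895.7 N.
μ_min = f / N_floor = 276.8 / 895.7 = 0.309.

μ_min ≈ 0.309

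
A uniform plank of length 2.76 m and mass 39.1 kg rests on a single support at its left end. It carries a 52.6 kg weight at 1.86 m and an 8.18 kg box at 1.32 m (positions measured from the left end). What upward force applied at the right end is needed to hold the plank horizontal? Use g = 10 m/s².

About the left end:
Beam weight: 39.1 × 10 = 391 N down at 1.38 m → arm 1.38 m, τ = 391 × 1.38 = 539.6 N·m clockwise.
Weight: 52.6 × 10 = 526 N down at 1.86 m → arm 1.86 m, τ = 526 × 1.86 = 978.4 N·m clockwise.
Box: 8.18 × 10 = 81.8 N down at 1.32 m → arm 1.32 m, τ = 81.8 × 1.32 = 108 N·m clockwise.
Net moment of the loads = 1626 N·m clockwise.
The upward force F acts at the right end, arm 2.76 m, giving F × 2.76 counterclockwise.
Balancing moments: F × 2.76 = 1626, giving F = 1626 / 2.76 = 589 N.

F ≈ 589 N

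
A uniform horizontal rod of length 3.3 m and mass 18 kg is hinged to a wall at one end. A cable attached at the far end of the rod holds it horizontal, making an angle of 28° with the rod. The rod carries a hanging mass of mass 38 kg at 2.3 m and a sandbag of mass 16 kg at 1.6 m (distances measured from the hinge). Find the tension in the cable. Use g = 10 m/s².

Take moments about the hinge.
Beam weight: 18 × 10 = 180 N down at 1.65 m → arm 1.65 m, τ = 180 × 1.65 = 297 N·m clockwise.
Hanging mass: 38 × 10 = 380 N down at 2.3 m → arm 2.3 m, τ = 380 × 2.3 = 874 N·m clockwise.
Sandbag: 16 × 10 = 160 N down at 1.6 m → arm 1.6 m, τ = 160 × 1.6 = 256 N·m clockwise.
Total clockwise load moment = 1427 N·m.
The cable tension T acts at 3.3 m; only its component perpendicular to the rod, T sinθ, produces torque. sin 28° = 0.4695.
Balancing moments: T × 3.3 × 0.4695 = 1427, giving T = 1427 / 1.549 = 921 N.

T ≈ 921 N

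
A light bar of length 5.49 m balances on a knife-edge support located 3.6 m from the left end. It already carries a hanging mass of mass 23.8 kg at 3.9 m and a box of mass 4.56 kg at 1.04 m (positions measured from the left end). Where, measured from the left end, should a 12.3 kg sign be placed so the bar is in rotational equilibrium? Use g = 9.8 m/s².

x ≈ 3.97 m from the left end

Take moments about the knife-edge support (at 3.6 m from the left end).
Hanging mass: 23.8 × 9.8 = 233.2 N down at 3.9 m → arm 0.3 m, τ = 233.2 × 0.3 = 69.96 N·m clockwise.
Box: 4.56 × 9.8 = 44.69 N down at 1.04 m → arm 2.56 m, τ = 44.69 × 2.56 = 114.4 N·m counterclockwise.
Net moment of existing loads = 44.44 N·m counterclockwise.
The sign weighs 12.3 × 9.8 = 120.5 N and must supply an equal clockwise moment, so its lever arm about the knife-edge support is 44.44 / 120.5 = 0.369 m.
That puts it at 3.6 + 0.369 = 3.97 m from the left end.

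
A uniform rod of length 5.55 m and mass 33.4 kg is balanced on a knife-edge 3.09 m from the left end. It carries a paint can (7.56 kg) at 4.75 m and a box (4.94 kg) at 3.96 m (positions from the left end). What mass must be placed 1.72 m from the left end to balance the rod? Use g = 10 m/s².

Take moments about the knife-edge (at 3.09 m from the left end).
Beam weight: 33.4 × 10 = 334 N down at 2.775 m → arm 0.315 m, τ = 334 × 0.315 = 105.2 N·m counterclockwise.
Paint can: 7.56 × 10 = 75.6 N down at 4.75 m → arm 1.66 m, τ = 75.6 × 1.66 = 125.5 N·m clockwise.
Box: 4.94 × 10 = 49.4 N down at 3.96 m → arm 0.87 m, τ = 49.4 × 0.87 = 42.98 N·m clockwise.
Net moment of known loads = 63.28 N·m clockwise.
An unknown mass m at 1.72 m has arm 1.37 m; its moment is m·g·1.37 counterclockwise.
Setting net torque to zero: m × 10 × 1.37 = 63.28 → m = 63.28 / (10 × 1.37) = 4.62 kg.

m ≈ 4.62 kg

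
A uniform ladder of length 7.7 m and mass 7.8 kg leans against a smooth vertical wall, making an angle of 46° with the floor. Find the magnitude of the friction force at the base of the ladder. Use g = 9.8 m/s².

Taking torques about the foot of the ladder:
Ladder weight 7.8×9.8 = 76.44 N acts at 3.85 m along the ladder; its horizontal arm is 3.85·cos46° = 2.674 m → τ = 204.4 N·m clockwise.
Wall normal N acts horizontally at the top; its moment arm is the height L sinθ = 7.7·sin46° = 5.539 m, counterclockwise.
For rotational equilibrium, N × 5.539 = 204.4, so N = 36.9 N.
ΣFx = 0: friction at the foot balances the wall's push, so f = N_wall = 36.9 N.

f ≈ 36.9 N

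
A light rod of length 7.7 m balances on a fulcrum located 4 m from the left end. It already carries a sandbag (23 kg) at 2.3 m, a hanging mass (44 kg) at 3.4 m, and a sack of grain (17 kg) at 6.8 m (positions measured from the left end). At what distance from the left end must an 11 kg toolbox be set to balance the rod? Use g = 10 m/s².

Choose the fulcrum (at 4 m from the left end) as the axis so the support reaction has zero arm there.
Sandbag: 23 × 10 = 230 N down at 2.3 m → arm 1.7 m, τ = 230 × 1.7 = 391 N·m counterclockwise.
Hanging mass: 44 × 10 = 440 N down at 3.4 m → arm 0.6 m, τ = 440 × 0.6 = 264 N·m counterclockwise.
Sack of grain: 17 × 10 = 170 N down at 6.8 m → arm 2.8 m, τ = 170 × 2.8 = 476 N·m clockwise.
Net moment of existing loads = 179 N·m counterclockwise.
The toolbox weighs 11 × 10 = 110 N and must supply an equal clockwise moment, so its lever arm about the fulcrum is 179 / 110 = 1.63 m.
That puts it at 4 + 1.63 = 5.63 m from the left end.

x ≈ 5.63 m from the left end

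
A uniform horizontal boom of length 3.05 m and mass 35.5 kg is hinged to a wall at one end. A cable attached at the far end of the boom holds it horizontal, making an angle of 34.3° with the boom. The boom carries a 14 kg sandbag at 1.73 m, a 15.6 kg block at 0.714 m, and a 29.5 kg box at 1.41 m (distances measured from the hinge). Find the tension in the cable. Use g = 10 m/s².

Taking torques about the hinge:
Beam weight: 35.5 × 10 = 355 N down at 1.525 m → arm 1.525 m, τ = 355 × 1.525 = 541.4 N·m clockwise.
Sandbag: 14 × 10 = 140 N down at 1.73 m → arm 1.73 m, τ = 140 × 1.73 = 242.2 N·m clockwise.
Block: 15.6 × 10 = 156 N down at 0.714 m → arm 0.714 m, τ = 156 × 0.714 = 111.4 N·m clockwise.
Box: 29.5 × 10 = 295 N down at 1.41 m → arm 1.41 m, τ = 295 × 1.41 = 415.9 N·m clockwise.
Total clockwise load moment = 1311 N·m.
The cable tension T acts at 3.05 m; only its component perpendicular to the boom, T sinθ, produces torque. sin 34.3° = 0.5635.
Στ = 0 ⇒ T × 3.05 × 0.5635 = 1311 ⇒ T = 1311 / 1.719 = 763 N.

T ≈ 763 N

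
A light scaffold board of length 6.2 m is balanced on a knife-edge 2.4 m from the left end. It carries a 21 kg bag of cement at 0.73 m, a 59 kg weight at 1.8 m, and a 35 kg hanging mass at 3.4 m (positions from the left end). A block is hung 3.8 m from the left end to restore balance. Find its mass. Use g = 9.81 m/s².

Choose the knife-edge (at 2.4 m from the left end) as the axis so the support reaction has zero arm there.
Bag of cement: 21 × 9.81 = 206 N down at 0.73 m → arm 1.67 m, τ = 206 × 1.67 = 344 N·m counterclockwise.
Weight: 59 × 9.81 = 578.8 N down at 1.8 m → arm 0.6 m, τ = 578.8 × 0.6 = 347.3 N·m counterclockwise.
Hanging mass: 35 × 9.81 = 343.4 N down at 3.4 m → arm 1 m, τ = 343.4 × 1 = 343.4 N·m clockwise.
Net moment of known loads = 347.9 N·m counterclockwise.
An unknown mass m at 3.8 m has arm 1.4 m; its moment is m·g·1.4 clockwise.
For rotational equilibrium, m × 9.81 × 1.4 = 347.9, so m = 347.9 / (9.81 × 1.4) = 25.3 kg.

m ≈ 25.3 kg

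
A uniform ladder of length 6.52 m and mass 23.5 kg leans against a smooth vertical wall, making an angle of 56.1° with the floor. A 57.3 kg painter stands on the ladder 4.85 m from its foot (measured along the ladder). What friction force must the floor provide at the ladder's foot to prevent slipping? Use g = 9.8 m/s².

Sum moments about the foot of the ladder (the floor normal and friction both act there and drop out).
Ladder weight 23.5×9.8 = 230.3 N acts at 3.26 m along the ladder; its horizontal arm is 3.26·cos56.1° = 1.818 m → τ = 418.7 N·m clockwise.
Painter: 57.3×9.8 = 561.5 N at 4.85 m → arm 2.705 m → τ = 1519 N·m clockwise.
Wall normal N acts horizontally at the top; its moment arm is the height L sinθ = 6.52·sin56.1° = 5.412 m, counterclockwise.
Setting net torque to zero: N × 5.412 = 1938 → N = 358 N.
ΣFx = 0: friction at the foot balances the wall's push, so f = N_wall = 358 N.

f ≈ 358 N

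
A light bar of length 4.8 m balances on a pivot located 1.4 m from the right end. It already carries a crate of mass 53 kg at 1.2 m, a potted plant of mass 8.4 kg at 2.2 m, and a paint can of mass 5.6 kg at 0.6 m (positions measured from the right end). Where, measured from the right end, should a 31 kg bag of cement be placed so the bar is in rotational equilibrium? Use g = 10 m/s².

Sum moments about the pivot (at 1.4 m from the right end) (the support reaction has zero arm there).
Crate: 53 × 10 = 530 N down at 1.2 m → arm 0.2 m, τ = 530 × 0.2 = 106 N·m clockwise.
Potted plant: 8.4 × 10 = 84 N down at 2.2 m → arm 0.8 m, τ = 84 × 0.8 = 67.2 N·m counterclockwise.
Paint can: 5.6 × 10 = 56 N down at 0.6 m → arm 0.8 m, τ = 56 × 0.8 = 44.8 N·m clockwise.
Net moment of existing loads = 83.6 N·m clockwise.
The bag of cement weighs 31 × 10 = 310 N and must supply an equal counterclockwise moment, so its lever arm about the pivot is 83.6 / 310 = 0.27 m.
That puts it at 1.4 + 0.27 = 1.67 m from the right end.

x ≈ 1.67 m from the right end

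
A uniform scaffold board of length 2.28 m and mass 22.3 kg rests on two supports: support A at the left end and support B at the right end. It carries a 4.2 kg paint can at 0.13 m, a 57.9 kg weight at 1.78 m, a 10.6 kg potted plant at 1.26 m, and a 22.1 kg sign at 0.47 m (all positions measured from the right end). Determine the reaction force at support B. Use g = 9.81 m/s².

R_B ≈ 491 N

Taking torques about support A:
Beam weight: 22.3 × 9.81 = 218.8 N down at 1.14 m → arm 1.14 m, τ = 218.8 × 1.14 = 249.4 N·m clockwise.
Paint can: 4.2 × 9.81 = 41.2 N down at 0.13 m → arm 2.15 m, τ = 41.2 × 2.15 = 88.58 N·m clockwise.
Weight: 57.9 × 9.81 = 568 N down at 1.78 m → arm 0.5 m, τ = 568 × 0.5 = 284 N·m clockwise.
Potted plant: 10.6 × 9.81 = 104 N down at 1.26 m → arm 1.02 m, τ = 104 × 1.02 = 106.1 N·m clockwise.
Sign: 22.1 × 9.81 = 216.8 N down at 0.47 m → arm 1.81 m, τ = 216.8 × 1.81 = 392.4 N·m clockwise.
Net load moment about support A = 1120 N·m clockwise.
Reaction R at support B is upward at 0 m, arm 2.28 m → moment R × 2.28 counterclockwise.
For rotational equilibrium, R × 2.28 = 1120, so R = 491 N.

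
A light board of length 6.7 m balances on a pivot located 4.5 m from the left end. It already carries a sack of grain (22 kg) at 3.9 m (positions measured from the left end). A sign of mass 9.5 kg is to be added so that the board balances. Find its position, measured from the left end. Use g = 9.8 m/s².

Choose the pivot (at 4.5 m from the left end) as the axis so the support reaction has zero arm there.
Sack of grain: 22 × 9.8 = 215.6 N down at 3.9 m → arm 0.6 m, τ = 215.6 × 0.6 = 129.4 N·m counterclockwise.
Net moment of existing loads = 129.4 N·m counterclockwise.
The sign weighs 9.5 × 9.8 = 93.1 N and must supply an equal clockwise moment, so its lever arm about the pivot is 129.4 / 93.1 = 1.39 m.
That puts it at 4.5 + 1.39 = 5.89 m from the left end.

x ≈ 5.89 m from the left end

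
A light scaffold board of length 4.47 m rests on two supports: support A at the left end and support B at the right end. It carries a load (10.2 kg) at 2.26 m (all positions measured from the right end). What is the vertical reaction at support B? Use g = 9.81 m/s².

R_B ≈ 49.5 N

Taking torques about support A:
Load: 10.2 × 9.81 = 100.1 N down at 2.26 m → arm 2.21 m, τ = 100.1 × 2.21 = 221.2 N·m clockwise.
Net load moment about support A = 221.2 N·m clockwise.
Reaction R at support B is upward at 0 m, arm 4.47 m → moment R × 4.47 counterclockwise.
Setting net torque to zero: R × 4.47 = 221.2 → R = 49.5 N.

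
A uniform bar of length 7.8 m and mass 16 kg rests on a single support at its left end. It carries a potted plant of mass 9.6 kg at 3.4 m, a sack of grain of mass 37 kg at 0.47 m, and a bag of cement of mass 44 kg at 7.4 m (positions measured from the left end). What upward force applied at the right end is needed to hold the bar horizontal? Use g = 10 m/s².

F ≈ 562 N

About the left end:
Beam weight: 16 × 10 = 160 N down at 3.9 m → arm 3.9 m, τ = 160 × 3.9 = 624 N·m clockwise.
Potted plant: 9.6 × 10 = 96 N down at 3.4 m → arm 3.4 m, τ = 96 × 3.4 = 326.4 N·m clockwise.
Sack of grain: 37 × 10 = 370 N down at 0.47 m → arm 0.47 m, τ = 370 × 0.47 = 173.9 N·m clockwise.
Bag of cement: 44 × 10 = 440 N down at 7.4 m → arm 7.4 m, τ = 440 × 7.4 = 3256 N·m clockwise.
Net moment of the loads = 4380 N·m clockwise.
The upward force F acts at the right end, arm 7.8 m, giving F × 7.8 counterclockwise.
Στ = 0 ⇒ F × 7.8 = 4380 ⇒ F = 4380 / 7.8 = 562 N.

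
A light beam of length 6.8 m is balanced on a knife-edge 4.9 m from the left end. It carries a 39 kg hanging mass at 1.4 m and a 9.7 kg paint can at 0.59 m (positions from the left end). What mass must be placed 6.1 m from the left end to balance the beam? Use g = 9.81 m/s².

m ≈ 149 kg

Choose the knife-edge (at 4.9 m from the left end) as the axis so the support reaction has zero arm there.
Hanging mass: 39 × 9.81 = 382.6 N down at 1.4 m → arm 3.5 m, τ = 382.6 × 3.5 = 1339 N·m counterclockwise.
Paint can: 9.7 × 9.81 = 95.16 N down at 0.59 m → arm 4.31 m, τ = 95.16 × 4.31 = 410.1 N·m counterclockwise.
Net moment of known loads = 1749 N·m counterclockwise.
An unknown mass m at 6.1 m has arm 1.2 m; its moment is m·g·1.2 clockwise.
Στ = 0 ⇒ m × 9.81 × 1.2 = 1749 ⇒ m = 1749 / (9.81 × 1.2) = 149 kg.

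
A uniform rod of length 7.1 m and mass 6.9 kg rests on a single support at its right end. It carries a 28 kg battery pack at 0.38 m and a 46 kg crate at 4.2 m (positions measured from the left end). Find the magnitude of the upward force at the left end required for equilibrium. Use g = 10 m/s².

F ≈ 487 N

Taking torques about the right end:
Beam weight: 6.9 × 10 = 69 N down at 3.55 m → arm 3.55 m, τ = 69 × 3.55 = 244.9 N·m counterclockwise.
Battery pack: 28 × 10 = 280 N down at 0.38 m → arm 6.72 m, τ = 280 × 6.72 = 1882 N·m counterclockwise.
Crate: 46 × 10 = 460 N down at 4.2 m → arm 2.9 m, τ = 460 × 2.9 = 1334 N·m counterclockwise.
Net moment of the loads = 3461 N·m counterclockwise.
The upward force F acts at the left end, arm 7.1 m, giving F × 7.1 clockwise.
Στ = 0 ⇒ F × 7.1 = 3461 ⇒ F = 3461 / 7.1 = 487 N.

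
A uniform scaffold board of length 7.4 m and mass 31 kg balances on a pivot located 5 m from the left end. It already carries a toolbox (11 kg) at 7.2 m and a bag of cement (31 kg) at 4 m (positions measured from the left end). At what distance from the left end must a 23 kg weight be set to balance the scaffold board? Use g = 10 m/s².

Taking torques about the pivot (at 5 m from the left end):
Beam weight: 31 × 10 = 310 N down at 3.7 m → arm 1.3 m, τ = 310 × 1.3 = 403 N·m counterclockwise.
Toolbox: 11 × 10 = 110 N down at 7.2 m → arm 2.2 m, τ = 110 × 2.2 = 242 N·m clockwise.
Bag of cement: 31 × 10 = 310 N down at 4 m → arm 1 m, τ = 310 × 1 = 310 N·m counterclockwise.
Net moment of existing loads = 471 N·m counterclockwise.
The weight weighs 23 × 10 = 230 N and must supply an equal clockwise moment, so its lever arm about the pivot is 471 / 230 = 2.05 m.
That puts it at 5 + 2.05 = 7.05 m from the left end.

x ≈ 7.05 m from the left end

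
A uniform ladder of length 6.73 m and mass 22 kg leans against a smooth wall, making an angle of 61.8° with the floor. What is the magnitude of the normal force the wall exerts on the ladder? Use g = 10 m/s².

N_wall ≈ 59 N

Sum moments about the foot of the ladder (the floor normal and friction both act there and drop out).
Ladder weight 22×10 = 220 N acts at 3.365 m along the ladder; its horizontal arm is 3.365·cos61.8° = 1.59 m → τ = 349.8 N·m clockwise.
Wall normal N acts horizontally at the top; its moment arm is the height L sinθ = 6.73·sin61.8° = 5.931 m, counterclockwise.
Στ = 0 ⇒ N × 5.931 = 349.8 ⇒ N = 59 N.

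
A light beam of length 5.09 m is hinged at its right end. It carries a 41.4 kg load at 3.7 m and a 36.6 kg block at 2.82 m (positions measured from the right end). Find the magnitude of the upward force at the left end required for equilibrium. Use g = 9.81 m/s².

F ≈ 494 N

Taking torques about the right end:
Load: 41.4 × 9.81 = 406.1 N down at 3.7 m → arm 3.7 m, τ = 406.1 × 3.7 = 1503 N·m counterclockwise.
Block: 36.6 × 9.81 = 359 N down at 2.82 m → arm 2.82 m, τ = 359 × 2.82 = 1012 N·m counterclockwise.
Net moment of the loads = 2515 N·m counterclockwise.
The upward force F acts at the left end, arm 5.09 m, giving F × 5.09 clockwise.
Setting net torque to zero: F × 5.09 = 2515 → F = 2515 / 5.09 = 494 N.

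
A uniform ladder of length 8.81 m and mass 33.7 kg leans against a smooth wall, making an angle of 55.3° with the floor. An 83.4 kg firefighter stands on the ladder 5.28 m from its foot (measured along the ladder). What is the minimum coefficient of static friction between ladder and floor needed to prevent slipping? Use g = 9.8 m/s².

Take moments about the foot of the ladder.
Ladder weight 33.7×9.8 = 330.3 N acts at 4.405 m along the ladder; its horizontal arm is 4.405·cos55.3° = 2.508 m → τ = 828.4 N·m clockwise.
Firefighter: 83.4×9.8 = 817.3 N at 5.28 m → arm 3.006 m → τ = 2457 N·m clockwise.
Wall normal N acts horizontally at the top; its moment arm is the height L sinθ = 8.81·sin55.3° = 7.243 m, counterclockwise.
Στ = 0 ⇒ N × 7.243 = 3285 ⇒ N = 453.5 N.
ΣFx = 0 ⇒ f = N_wall = 453.5 N. ΣFy = 0 ⇒ N_floor = 1148 N.
μ_min = f / N_floor = 453.5 / 1148 = 0.395.

μ_min ≈ 0.395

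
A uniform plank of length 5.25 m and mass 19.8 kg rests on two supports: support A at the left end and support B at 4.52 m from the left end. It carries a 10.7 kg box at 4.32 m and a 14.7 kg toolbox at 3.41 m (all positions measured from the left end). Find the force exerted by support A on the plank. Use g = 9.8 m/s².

R_A ≈ 121 N

Take moments about support B.
Beam weight: 19.8 × 9.8 = 194 N down at 2.625 m → arm 1.895 m, τ = 194 × 1.895 = 367.6 N·m counterclockwise.
Box: 10.7 × 9.8 = 104.9 N down at 4.32 m → arm 0.2 m, τ = 104.9 × 0.2 = 20.98 N·m counterclockwise.
Toolbox: 14.7 × 9.8 = 144.1 N down at 3.41 m → arm 1.11 m, τ = 144.1 × 1.11 = 160 N·m counterclockwise.
Net load moment about support B = 548.6 N·m counterclockwise.
Reaction R at support A is upward at 0 m, arm 4.52 m → moment R × 4.52 clockwise.
For rotational equilibrium, R × 4.52 = 548.6, so R = 121 N.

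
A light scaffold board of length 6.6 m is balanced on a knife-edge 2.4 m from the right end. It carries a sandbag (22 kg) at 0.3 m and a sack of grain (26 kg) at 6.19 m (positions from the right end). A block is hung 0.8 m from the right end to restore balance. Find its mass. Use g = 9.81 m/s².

m ≈ 32.7 kg

Take moments about the knife-edge (at 2.4 m from the right end).
Sandbag: 22 × 9.81 = 215.8 N down at 0.3 m → arm 2.1 m, τ = 215.8 × 2.1 = 453.2 N·m clockwise.
Sack of grain: 26 × 9.81 = 255.1 N down at 6.19 m → arm 3.79 m, τ = 255.1 × 3.79 = 966.8 N·m counterclockwise.
Net moment of known loads = 513.6 N·m counterclockwise.
An unknown mass m at 0.8 m has arm 1.6 m; its moment is m·g·1.6 clockwise.
Balancing moments: m × 9.81 × 1.6 = 513.6, giving m = 513.6 / (9.81 × 1.6) = 32.7 kg.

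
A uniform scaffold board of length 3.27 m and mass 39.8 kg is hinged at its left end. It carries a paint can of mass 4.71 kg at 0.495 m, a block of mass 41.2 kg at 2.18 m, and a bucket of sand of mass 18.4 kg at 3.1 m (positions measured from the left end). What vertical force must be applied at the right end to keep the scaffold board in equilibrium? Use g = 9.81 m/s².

Taking torques about the left end:
Beam weight: 39.8 × 9.81 = 390.4 N down at 1.635 m → arm 1.635 m, τ = 390.4 × 1.635 = 638.3 N·m clockwise.
Paint can: 4.71 × 9.81 = 46.21 N down at 0.495 m → arm 0.495 m, τ = 46.21 × 0.495 = 22.87 N·m clockwise.
Block: 41.2 × 9.81 = 404.2 N down at 2.18 m → arm 2.18 m, τ = 404.2 × 2.18 = 881.2 N·m clockwise.
Bucket of sand: 18.4 × 9.81 = 180.5 N down at 3.1 m → arm 3.1 m, τ = 180.5 × 3.1 = 559.6 N·m clockwise.
Net moment of the loads = 2102 N·m clockwise.
The upward force F acts at the right end, arm 3.27 m, giving F × 3.27 counterclockwise.
Στ = 0 ⇒ F × 3.27 = 2102 ⇒ F = 2102 / 3.27 = 643 N.

F ≈ 643 N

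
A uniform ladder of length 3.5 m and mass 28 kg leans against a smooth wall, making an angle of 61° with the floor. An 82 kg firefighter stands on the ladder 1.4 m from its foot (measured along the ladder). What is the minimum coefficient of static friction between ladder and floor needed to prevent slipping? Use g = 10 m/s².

μ_min ≈ 0.236

Choose the foot of the ladder as the axis so the floor normal and friction both act there and drop out.
Ladder weight 28×10 = 280 N acts at 1.75 m along the ladder; its horizontal arm is 1.75·cos61° = 0.8484 m → τ = 237.6 N·m clockwise.
Firefighter: 82×10 = 820 N at 1.4 m → arm 0.6787 m → τ = 556.5 N·m clockwise.
Wall normal N acts horizontally at the top; its moment arm is the height L sinθ = 3.5·sin61° = 3.061 m, counterclockwise.
Στ = 0 ⇒ N × 3.061 = 794.1 ⇒ N = 259.4 N.
ΣFx = 0 ⇒ f = N_wall = 259.4 N. ΣFy = 0 ⇒ N_floor = 1100 N.
μ_min = f / N_floor = 259.4 / 1100 = 0.236.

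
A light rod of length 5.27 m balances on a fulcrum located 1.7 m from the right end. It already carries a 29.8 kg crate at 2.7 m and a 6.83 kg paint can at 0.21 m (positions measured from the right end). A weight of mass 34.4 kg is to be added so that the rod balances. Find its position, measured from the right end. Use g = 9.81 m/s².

About the fulcrum (at 1.7 m from the right end):
Crate: 29.8 × 9.81 = 292.3 N down at 2.7 m → arm 1 m, τ = 292.3 × 1 = 292.3 N·m counterclockwise.
Paint can: 6.83 × 9.81 = 67 N down at 0.21 m → arm 1.49 m, τ = 67 × 1.49 = 99.83 N·m clockwise.
Net moment of existing loads = 192.5 N·m counterclockwise.
The weight weighs 34.4 × 9.81 = 337.5 N and must supply an equal clockwise moment, so its lever arm about the fulcrum is 192.5 / 337.5 = 0.57 m.
That puts it at 1.7 − 0.57 = 1.13 m from the right end.

x ≈ 1.13 m from the right end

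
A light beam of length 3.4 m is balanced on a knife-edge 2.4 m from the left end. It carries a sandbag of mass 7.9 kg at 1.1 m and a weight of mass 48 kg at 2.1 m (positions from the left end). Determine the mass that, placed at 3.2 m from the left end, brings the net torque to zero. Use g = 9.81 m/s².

Choose the knife-edge (at 2.4 m from the left end) as the axis so the support reaction has zero arm there.
Sandbag: 7.9 × 9.81 = 77.5 N down at 1.1 m → arm 1.3 m, τ = 77.5 × 1.3 = 100.8 N·m counterclockwise.
Weight: 48 × 9.81 = 470.9 N down at 2.1 m → arm 0.3 m, τ = 470.9 × 0.3 = 141.3 N·m counterclockwise.
Net moment of known loads = 242.1 N·m counterclockwise.
An unknown mass m at 3.2 m has arm 0.8 m; its moment is m·g·0.8 clockwise.
Setting net torque to zero: m × 9.81 × 0.8 = 242.1 → m = 242.1 / (9.81 × 0.8) = 30.8 kg.

m ≈ 30.8 kg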